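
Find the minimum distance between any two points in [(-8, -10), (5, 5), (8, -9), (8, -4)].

Computing all pairwise distances among 4 points:

d((-8, -10), (5, 5)) = 19.8494
d((-8, -10), (8, -9)) = 16.0312
d((-8, -10), (8, -4)) = 17.088
d((5, 5), (8, -9)) = 14.3178
d((5, 5), (8, -4)) = 9.4868
d((8, -9), (8, -4)) = 5.0 <-- minimum

Closest pair: (8, -9) and (8, -4) with distance 5.0

The closest pair is (8, -9) and (8, -4) with Euclidean distance 5.0. For 4 points, brute-force pairwise comparison is shown above. For large n, the divide-and-conquer algorithm (sort by x, recurse on halves, check the dividing strip) achieves O(n log n).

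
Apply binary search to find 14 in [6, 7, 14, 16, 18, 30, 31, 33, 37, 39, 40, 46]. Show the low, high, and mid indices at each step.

Binary search for 14 in [6, 7, 14, 16, 18, 30, 31, 33, 37, 39, 40, 46]:

lo=0, hi=11, mid=5, arr[mid]=30 -> 30 > 14, search left half
lo=0, hi=4, mid=2, arr[mid]=14 -> Found target at index 2!

Binary search finds 14 at index 2 after 2 comparisons. The search repeatedly halves the search space by comparing with the middle element.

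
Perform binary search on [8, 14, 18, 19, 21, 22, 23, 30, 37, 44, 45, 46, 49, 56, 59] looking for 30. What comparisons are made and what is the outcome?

Binary search for 30 in [8, 14, 18, 19, 21, 22, 23, 30, 37, 44, 45, 46, 49, 56, 59]:

lo=0, hi=14, mid=7, arr[mid]=30 -> Found target at index 7!

Binary search finds 30 at index 7 after 1 comparisons. The search repeatedly halves the search space by comparing with the middle element.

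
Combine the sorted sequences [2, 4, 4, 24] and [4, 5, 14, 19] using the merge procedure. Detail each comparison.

Merging process:

Compare 2 vs 4: take 2 from left. Merged: [2]
Compare 4 vs 4: take 4 from left. Merged: [2, 4]
Compare 4 vs 4: take 4 from left. Merged: [2, 4, 4]
Compare 24 vs 4: take 4 from right. Merged: [2, 4, 4, 4]
Compare 24 vs 5: take 5 from right. Merged: [2, 4, 4, 4, 5]
Compare 24 vs 14: take 14 from right. Merged: [2, 4, 4, 4, 5, 14]
Compare 24 vs 19: take 19 from right. Merged: [2, 4, 4, 4, 5, 14, 19]
Append remaining from left: [24]. Merged: [2, 4, 4, 4, 5, 14, 19, 24]

Final merged array: [2, 4, 4, 4, 5, 14, 19, 24]
Total comparisons: 7

The merged array is [2, 4, 4, 4, 5, 14, 19, 24], requiring 7 comparisons. The merge step runs in O(n) time where n is the total number of elements.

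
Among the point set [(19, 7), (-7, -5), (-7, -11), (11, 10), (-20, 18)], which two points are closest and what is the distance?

Computing all pairwise distances among 5 points:

d((19, 7), (-7, -5)) = 28.6356
d((19, 7), (-7, -11)) = 31.6228
d((19, 7), (11, 10)) = 8.544
d((19, 7), (-20, 18)) = 40.5216
d((-7, -5), (-7, -11)) = 6.0 <-- minimum
d((-7, -5), (11, 10)) = 23.4307
d((-7, -5), (-20, 18)) = 26.4197
d((-7, -11), (11, 10)) = 27.6586
d((-7, -11), (-20, 18)) = 31.7805
d((11, 10), (-20, 18)) = 32.0156

Closest pair: (-7, -5) and (-7, -11) with distance 6.0

The closest pair is (-7, -5) and (-7, -11) with Euclidean distance 6.0. For 5 points, brute-force pairwise comparison is shown above. For large n, the divide-and-conquer algorithm (sort by x, recurse on halves, check the dividing strip) achieves O(n log n).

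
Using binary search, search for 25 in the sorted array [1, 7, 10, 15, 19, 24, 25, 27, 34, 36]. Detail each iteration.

Binary search for 25 in [1, 7, 10, 15, 19, 24, 25, 27, 34, 36]:

lo=0, hi=9, mid=4, arr[mid]=19 -> 19 < 25, search right half
lo=5, hi=9, mid=7, arr[mid]=27 -> 27 > 25, search left half
lo=5, hi=6, mid=5, arr[mid]=24 -> 24 < 25, search right half
lo=6, hi=6, mid=6, arr[mid]=25 -> Found target at index 6!

Binary search finds 25 at index 6 after 4 comparisons. The search repeatedly halves the search space by comparing with the middle element.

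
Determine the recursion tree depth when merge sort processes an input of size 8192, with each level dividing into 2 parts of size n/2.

For divide and conquer with division factor 2:

Problem sizes at each level:
Level 0: 8192
Level 1: 4096
Level 2: 2048
Level 3: 1024
Level 4: 512
Level 5: 256
Level 6: 128
Level 7: 64
Level 8: 32
Level 9: 16
Level 10: 8
Level 11: 4
Level 12: 2
Level 13: 1

The root is level 0 and the size-1 base case is level 13 (the tree spans levels 0 through 13, i.e. 14 levels counting the root), so the depth is the number of divisions: log_2(8192) = 13

The recursion tree depth is log_2(8192) = 13. At each level, the problem size is divided by 2, so it takes 13 divisions to reduce to a base case of size 1. The algorithm makes 2 recursive calls at each level.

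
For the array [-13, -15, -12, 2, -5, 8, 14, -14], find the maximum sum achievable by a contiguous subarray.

Using Kadane's algorithm on [-13, -15, -12, 2, -5, 8, 14, -14]:

Scanning through the array:
Position 1 (value -15): max_ending_here = -15, max_so_far = -13
Position 2 (value -12): max_ending_here = -12, max_so_far = -12
Position 3 (value 2): max_ending_here = 2, max_so_far = 2
Position 4 (value -5): max_ending_here = -3, max_so_far = 2
Position 5 (value 8): max_ending_here = 8, max_so_far = 8
Position 6 (value 14): max_ending_here = 22, max_so_far = 22
Position 7 (value -14): max_ending_here = 8, max_so_far = 22

Maximum subarray: [8, 14]
Maximum sum: 22

The maximum subarray is [8, 14] with sum 22. This subarray runs from index 5 to index 6.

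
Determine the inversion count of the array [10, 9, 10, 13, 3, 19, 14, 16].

Finding inversions in [10, 9, 10, 13, 3, 19, 14, 16]:

(0, 1): arr[0]=10 > arr[1]=9
(0, 4): arr[0]=10 > arr[4]=3
(1, 4): arr[1]=9 > arr[4]=3
(2, 4): arr[2]=10 > arr[4]=3
(3, 4): arr[3]=13 > arr[4]=3
(5, 6): arr[5]=19 > arr[6]=14
(5, 7): arr[5]=19 > arr[7]=16

Total inversions: 7

The array has 7 inversion(s): (0,1), (0,4), (1,4), (2,4), (3,4), (5,6), (5,7). Each pair (i,j) satisfies i < j and arr[i] > arr[j].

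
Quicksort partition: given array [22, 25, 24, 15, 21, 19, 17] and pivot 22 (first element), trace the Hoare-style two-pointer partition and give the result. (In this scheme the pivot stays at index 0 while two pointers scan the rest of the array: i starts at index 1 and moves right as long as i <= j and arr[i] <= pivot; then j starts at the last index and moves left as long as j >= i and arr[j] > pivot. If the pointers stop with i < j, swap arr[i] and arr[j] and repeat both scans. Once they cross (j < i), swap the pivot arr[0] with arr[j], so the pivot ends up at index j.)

Hoare-style two-pointer partition with pivot = 22:

Initial array: [22, 25, 24, 15, 21, 19, 17]

Pointers start at i = 1, j = 6.
i stops at index 1 (arr[1]=25 > 22), j stops at index 6 (arr[6]=17 <= 22): swap arr[1] and arr[6], array becomes [22, 17, 24, 15, 21, 19, 25]
i stops at index 2 (arr[2]=24 > 22), j stops at index 5 (arr[5]=19 <= 22): swap arr[2] and arr[5], array becomes [22, 17, 19, 15, 21, 24, 25]
i ends at 5, j ends at 4: the pointers have crossed (j < i), so scanning stops.

Swap pivot arr[0] with arr[4] to place pivot at position 4: [21, 17, 19, 15, 22, 24, 25]
Pivot position: 4

After partitioning with pivot 22, the array becomes [21, 17, 19, 15, 22, 24, 25]. The pivot is placed at index 4. All elements to the left of the pivot are <= 22, and all elements to the right are > 22.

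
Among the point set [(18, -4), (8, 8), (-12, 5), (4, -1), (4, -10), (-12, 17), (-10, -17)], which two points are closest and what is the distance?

Computing all pairwise distances among 7 points:

d((18, -4), (8, 8)) = 15.6205
d((18, -4), (-12, 5)) = 31.3209
d((18, -4), (4, -1)) = 14.3178
d((18, -4), (4, -10)) = 15.2315
d((18, -4), (-12, 17)) = 36.6197
d((18, -4), (-10, -17)) = 30.8707
d((8, 8), (-12, 5)) = 20.2237
d((8, 8), (4, -1)) = 9.8489
d((8, 8), (4, -10)) = 18.4391
d((8, 8), (-12, 17)) = 21.9317
d((8, 8), (-10, -17)) = 30.8058
d((-12, 5), (4, -1)) = 17.088
d((-12, 5), (4, -10)) = 21.9317
d((-12, 5), (-12, 17)) = 12.0
d((-12, 5), (-10, -17)) = 22.0907
d((4, -1), (4, -10)) = 9.0 <-- minimum
d((4, -1), (-12, 17)) = 24.0832
d((4, -1), (-10, -17)) = 21.2603
d((4, -10), (-12, 17)) = 31.3847
d((4, -10), (-10, -17)) = 15.6525
d((-12, 17), (-10, -17)) = 34.0588

Closest pair: (4, -1) and (4, -10) with distance 9.0

The closest pair is (4, -1) and (4, -10) with Euclidean distance 9.0. For 7 points, brute-force pairwise comparison is shown above. For large n, the divide-and-conquer algorithm (sort by x, recurse on halves, check the dividing strip) achieves O(n log n).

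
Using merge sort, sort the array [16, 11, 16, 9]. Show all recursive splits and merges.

Merge sort trace:

Split: [16, 11, 16, 9] -> [16, 11] and [16, 9]
  Split: [16, 11] -> [16] and [11]
  Merge: [16] + [11] -> [11, 16]
  Split: [16, 9] -> [16] and [9]
  Merge: [16] + [9] -> [9, 16]
Merge: [11, 16] + [9, 16] -> [9, 11, 16, 16]

Final sorted array: [9, 11, 16, 16]

The merge sort proceeds by recursively splitting the array and merging sorted halves.
After all merges, the sorted array is [9, 11, 16, 16].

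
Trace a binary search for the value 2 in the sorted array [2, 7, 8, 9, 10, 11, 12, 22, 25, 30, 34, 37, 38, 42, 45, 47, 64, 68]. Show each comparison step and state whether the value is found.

Binary search for 2 in [2, 7, 8, 9, 10, 11, 12, 22, 25, 30, 34, 37, 38, 42, 45, 47, 64, 68]:

lo=0, hi=17, mid=8, arr[mid]=25 -> 25 > 2, search left half
lo=0, hi=7, mid=3, arr[mid]=9 -> 9 > 2, search left half
lo=0, hi=2, mid=1, arr[mid]=7 -> 7 > 2, search left half
lo=0, hi=0, mid=0, arr[mid]=2 -> Found target at index 0!

Binary search finds 2 at index 0 after 4 comparisons. The search repeatedly halves the search space by comparing with the middle element.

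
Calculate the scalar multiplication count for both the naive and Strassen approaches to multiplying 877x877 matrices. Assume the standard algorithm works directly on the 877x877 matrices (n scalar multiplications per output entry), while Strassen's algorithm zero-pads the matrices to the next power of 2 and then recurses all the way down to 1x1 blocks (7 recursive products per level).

Matrix multiplication for 877x877 matrices:

Strassen's algorithm requires power-of-2 dimensions. Pad 877x877 to 1024x1024 (next power of 2).

Standard algorithm: 877^3 = 674526133 multiplications
Strassen's algorithm: 7^(log2(1024)) = 7^10 = 282475249 multiplications
Savings: 674526133 - 282475249 = 392050884 multiplications

Standard: 674526133 multiplications (877^3). Strassen: 282475249 multiplications (7^10, after padding to 1024x1024). Strassen reduces 8 recursive multiplications to 7 at each level.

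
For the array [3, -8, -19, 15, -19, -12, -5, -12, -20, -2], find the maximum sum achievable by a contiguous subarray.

Using Kadane's algorithm on [3, -8, -19, 15, -19, -12, -5, -12, -20, -2]:

Scanning through the array:
Position 1 (value -8): max_ending_here = -5, max_so_far = 3
Position 2 (value -19): max_ending_here = -19, max_so_far = 3
Position 3 (value 15): max_ending_here = 15, max_so_far = 15
Position 4 (value -19): max_ending_here = -4, max_so_far = 15
Position 5 (value -12): max_ending_here = -12, max_so_far = 15
Position 6 (value -5): max_ending_here = -5, max_so_far = 15
Position 7 (value -12): max_ending_here = -12, max_so_far = 15
Position 8 (value -20): max_ending_here = -20, max_so_far = 15
Position 9 (value -2): max_ending_here = -2, max_so_far = 15

Maximum subarray: [15]
Maximum sum: 15

The maximum subarray is [15] with sum 15. This subarray runs from index 3 to index 3.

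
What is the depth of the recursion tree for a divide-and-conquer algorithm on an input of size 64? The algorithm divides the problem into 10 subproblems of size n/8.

For divide and conquer with division factor 8:

Problem sizes at each level:
Level 0: 64
Level 1: 8
Level 2: 1

The root is level 0 and the size-1 base case is level 2 (the tree spans levels 0 through 2, i.e. 3 levels counting the root), so the depth is the number of divisions: log_8(64) = 2

The recursion tree depth is log_8(64) = 2. At each level, the problem size is divided by 8, so it takes 2 divisions to reduce to a base case of size 1. The algorithm makes 10 recursive calls at each level.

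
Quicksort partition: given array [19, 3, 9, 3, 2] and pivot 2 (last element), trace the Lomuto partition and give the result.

Lomuto partition with pivot = 2:

Initial array: [19, 3, 9, 3, 2]

arr[0]=19 > 2: no swap
arr[1]=3 > 2: no swap
arr[2]=9 > 2: no swap
arr[3]=3 > 2: no swap

Place pivot at position 0: [2, 3, 9, 3, 19]
Pivot position: 0

After partitioning with pivot 2, the array becomes [2, 3, 9, 3, 19]. The pivot is placed at index 0. All elements to the left of the pivot are <= 2, and all elements to the right are > 2.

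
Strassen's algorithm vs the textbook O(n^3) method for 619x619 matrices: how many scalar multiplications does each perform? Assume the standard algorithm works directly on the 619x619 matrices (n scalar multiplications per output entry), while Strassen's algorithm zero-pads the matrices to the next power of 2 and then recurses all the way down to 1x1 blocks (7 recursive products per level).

Matrix multiplication for 619x619 matrices:

Strassen's algorithm requires power-of-2 dimensions. Pad 619x619 to 1024x1024 (next power of 2).

Standard algorithm: 619^3 = 237176659 multiplications
Strassen's algorithm: 7^(log2(1024)) = 7^10 = 282475249 multiplications
Difference: 237176659 - 282475249 = -45298590 (Strassen uses MORE here due to padding overhead — for small or just-over-power-of-2 n, padding can outweigh the per-level savings)

Standard: 237176659 multiplications (619^3). Strassen: 282475249 multiplications (7^10, after padding to 1024x1024). Strassen reduces 8 recursive multiplications to 7 at each level.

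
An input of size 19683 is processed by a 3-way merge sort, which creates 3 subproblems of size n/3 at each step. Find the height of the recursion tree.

For divide and conquer with division factor 3:

Problem sizes at each level:
Level 0: 19683
Level 1: 6561
Level 2: 2187
Level 3: 729
Level 4: 243
Level 5: 81
Level 6: 27
Level 7: 9
Level 8: 3
Level 9: 1

The root is level 0 and the size-1 base case is level 9 (the tree spans levels 0 through 9, i.e. 10 levels counting the root), so the depth is the number of divisions: log_3(19683) = 9

The recursion tree depth is log_3(19683) = 9. At each level, the problem size is divided by 3, so it takes 9 divisions to reduce to a base case of size 1. The algorithm makes 3 recursive calls at each level.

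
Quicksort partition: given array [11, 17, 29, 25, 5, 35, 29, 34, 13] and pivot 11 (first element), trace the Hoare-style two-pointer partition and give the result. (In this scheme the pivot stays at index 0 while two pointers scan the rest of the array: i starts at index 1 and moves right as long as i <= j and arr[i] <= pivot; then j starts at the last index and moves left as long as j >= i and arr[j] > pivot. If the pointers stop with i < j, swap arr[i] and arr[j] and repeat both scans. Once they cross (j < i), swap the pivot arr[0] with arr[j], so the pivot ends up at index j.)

Hoare-style two-pointer partition with pivot = 11:

Initial array: [11, 17, 29, 25, 5, 35, 29, 34, 13]

Pointers start at i = 1, j = 8.
i stops at index 1 (arr[1]=17 > 11), j stops at index 4 (arr[4]=5 <= 11): swap arr[1] and arr[4], array becomes [11, 5, 29, 25, 17, 35, 29, 34, 13]
i ends at 2, j ends at 1: the pointers have crossed (j < i), so scanning stops.

Swap pivot arr[0] with arr[1] to place pivot at position 1: [5, 11, 29, 25, 17, 35, 29, 34, 13]
Pivot position: 1

After partitioning with pivot 11, the array becomes [5, 11, 29, 25, 17, 35, 29, 34, 13]. The pivot is placed at index 1. All elements to the left of the pivot are <= 11, and all elements to the right are > 11.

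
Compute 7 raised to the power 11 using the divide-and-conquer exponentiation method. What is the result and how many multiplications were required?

Computing 7^11 by squaring (build up from 7^1; each line after the first costs one multiplication):

7^1 = 7
7^2 = (7^1)^2 = 7^2 = 49
7^4 = (7^2)^2 = 49^2 = 2401
7^5 = 7 * 7^4 = 7 * 2401 = 16807
7^10 = (7^5)^2 = 16807^2 = 282475249
7^11 = 7 * 7^10 = 7 * 282475249 = 1977326743

Result: 1977326743
Multiplications needed: 5 (5 lines after 7^1)

7^11 = 1977326743. Using exponentiation by squaring, this requires 5 multiplications. The key idea: if the exponent is even, square the half-power; if odd, multiply by the base once.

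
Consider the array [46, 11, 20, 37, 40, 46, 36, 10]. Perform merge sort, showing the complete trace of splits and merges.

Merge sort trace:

Split: [46, 11, 20, 37, 40, 46, 36, 10] -> [46, 11, 20, 37] and [40, 46, 36, 10]
  Split: [46, 11, 20, 37] -> [46, 11] and [20, 37]
    Split: [46, 11] -> [46] and [11]
    Merge: [46] + [11] -> [11, 46]
    Split: [20, 37] -> [20] and [37]
    Merge: [20] + [37] -> [20, 37]
  Merge: [11, 46] + [20, 37] -> [11, 20, 37, 46]
  Split: [40, 46, 36, 10] -> [40, 46] and [36, 10]
    Split: [40, 46] -> [40] and [46]
    Merge: [40] + [46] -> [40, 46]
    Split: [36, 10] -> [36] and [10]
    Merge: [36] + [10] -> [10, 36]
  Merge: [40, 46] + [10, 36] -> [10, 36, 40, 46]
Merge: [11, 20, 37, 46] + [10, 36, 40, 46] -> [10, 11, 20, 36, 37, 40, 46, 46]

Final sorted array: [10, 11, 20, 36, 37, 40, 46, 46]

The merge sort proceeds by recursively splitting the array and merging sorted halves.
After all merges, the sorted array is [10, 11, 20, 36, 37, 40, 46, 46].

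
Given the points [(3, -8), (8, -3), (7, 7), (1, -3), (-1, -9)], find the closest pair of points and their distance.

Computing all pairwise distances among 5 points:

d((3, -8), (8, -3)) = 7.0711
d((3, -8), (7, 7)) = 15.5242
d((3, -8), (1, -3)) = 5.3852
d((3, -8), (-1, -9)) = 4.1231 <-- minimum
d((8, -3), (7, 7)) = 10.0499
d((8, -3), (1, -3)) = 7.0
d((8, -3), (-1, -9)) = 10.8167
d((7, 7), (1, -3)) = 11.6619
d((7, 7), (-1, -9)) = 17.8885
d((1, -3), (-1, -9)) = 6.3246

Closest pair: (3, -8) and (-1, -9) with distance 4.1231

The closest pair is (3, -8) and (-1, -9) with Euclidean distance 4.1231. For 5 points, brute-force pairwise comparison is shown above. For large n, the divide-and-conquer algorithm (sort by x, recurse on halves, check the dividing strip) achieves O(n log n).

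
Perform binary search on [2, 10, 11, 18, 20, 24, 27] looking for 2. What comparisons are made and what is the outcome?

Binary search for 2 in [2, 10, 11, 18, 20, 24, 27]:

lo=0, hi=6, mid=3, arr[mid]=18 -> 18 > 2, search left half
lo=0, hi=2, mid=1, arr[mid]=10 -> 10 > 2, search left half
lo=0, hi=0, mid=0, arr[mid]=2 -> Found target at index 0!

Binary search finds 2 at index 0 after 3 comparisons. The search repeatedly halves the search space by comparing with the middle element.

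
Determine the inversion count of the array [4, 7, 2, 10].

Finding inversions in [4, 7, 2, 10]:

(0, 2): arr[0]=4 > arr[2]=2
(1, 2): arr[1]=7 > arr[2]=2

Total inversions: 2

The array has 2 inversion(s): (0,2), (1,2). Each pair (i,j) satisfies i < j and arr[i] > arr[j].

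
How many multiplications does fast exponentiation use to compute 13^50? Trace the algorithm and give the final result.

Computing 13^50 by squaring (build up from 13^1; each line after the first costs one multiplication):

13^1 = 13
13^2 = (13^1)^2 = 13^2 = 169
13^3 = 13 * 13^2 = 13 * 169 = 2197
13^6 = (13^3)^2 = 2197^2 = 4826809
13^12 = (13^6)^2 = 4826809^2 = 23298085122481
13^24 = (13^12)^2 = 23298085122481^2 = 542800770374370512771595361
13^25 = 13 * 13^24 = 13 * 542800770374370512771595361 = 7056410014866816666030739693
13^50 = (13^25)^2 = 7056410014866816666030739693^2 = 49792922297912707801714181535533618316401192004725734249

Result: 49792922297912707801714181535533618316401192004725734249
Multiplications needed: 7 (7 lines after 13^1)

13^50 = 49792922297912707801714181535533618316401192004725734249. Using exponentiation by squaring, this requires 7 multiplications. The key idea: if the exponent is even, square the half-power; if odd, multiply by the base once.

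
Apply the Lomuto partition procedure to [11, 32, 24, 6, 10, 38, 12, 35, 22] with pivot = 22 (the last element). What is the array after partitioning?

Lomuto partition with pivot = 22:

Initial array: [11, 32, 24, 6, 10, 38, 12, 35, 22]

arr[0]=11 <= 22: swap with position 0, array becomes [11, 32, 24, 6, 10, 38, 12, 35, 22]
arr[1]=32 > 22: no swap
arr[2]=24 > 22: no swap
arr[3]=6 <= 22: swap with position 1, array becomes [11, 6, 24, 32, 10, 38, 12, 35, 22]
arr[4]=10 <= 22: swap with position 2, array becomes [11, 6, 10, 32, 24, 38, 12, 35, 22]
arr[5]=38 > 22: no swap
arr[6]=12 <= 22: swap with position 3, array becomes [11, 6, 10, 12, 24, 38, 32, 35, 22]
arr[7]=35 > 22: no swap

Place pivot at position 4: [11, 6, 10, 12, 22, 38, 32, 35, 24]
Pivot position: 4

After partitioning with pivot 22, the array becomes [11, 6, 10, 12, 22, 38, 32, 35, 24]. The pivot is placed at index 4. All elements to the left of the pivot are <= 22, and all elements to the right are > 22.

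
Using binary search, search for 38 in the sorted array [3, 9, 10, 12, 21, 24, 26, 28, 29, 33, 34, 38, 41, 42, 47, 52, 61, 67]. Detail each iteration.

Binary search for 38 in [3, 9, 10, 12, 21, 24, 26, 28, 29, 33, 34, 38, 41, 42, 47, 52, 61, 67]:

lo=0, hi=17, mid=8, arr[mid]=29 -> 29 < 38, search right half
lo=9, hi=17, mid=13, arr[mid]=42 -> 42 > 38, search left half
lo=9, hi=12, mid=10, arr[mid]=34 -> 34 < 38, search right half
lo=11, hi=12, mid=11, arr[mid]=38 -> Found target at index 11!

Binary search finds 38 at index 11 after 4 comparisons. The search repeatedly halves the search space by comparing with the middle element.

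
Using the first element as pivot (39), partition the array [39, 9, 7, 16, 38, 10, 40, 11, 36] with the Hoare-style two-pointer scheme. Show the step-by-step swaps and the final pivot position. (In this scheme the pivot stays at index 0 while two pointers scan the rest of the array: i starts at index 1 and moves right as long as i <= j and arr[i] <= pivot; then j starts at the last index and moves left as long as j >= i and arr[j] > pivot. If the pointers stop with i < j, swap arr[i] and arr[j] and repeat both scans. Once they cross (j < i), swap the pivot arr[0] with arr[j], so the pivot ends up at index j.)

Hoare-style two-pointer partition with pivot = 39:

Initial array: [39, 9, 7, 16, 38, 10, 40, 11, 36]

Pointers start at i = 1, j = 8.
i stops at index 6 (arr[6]=40 > 39), j stops at index 8 (arr[8]=36 <= 39): swap arr[6] and arr[8], array becomes [39, 9, 7, 16, 38, 10, 36, 11, 40]
i ends at 8, j ends at 7: the pointers have crossed (j < i), so scanning stops.

Swap pivot arr[0] with arr[7] to place pivot at position 7: [11, 9, 7, 16, 38, 10, 36, 39, 40]
Pivot position: 7

After partitioning with pivot 39, the array becomes [11, 9, 7, 16, 38, 10, 36, 39, 40]. The pivot is placed at index 7. All elements to the left of the pivot are <= 39, and all elements to the right are > 39.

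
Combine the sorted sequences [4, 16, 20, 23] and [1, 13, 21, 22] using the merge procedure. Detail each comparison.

Merging process:

Compare 4 vs 1: take 1 from right. Merged: [1]
Compare 4 vs 13: take 4 from left. Merged: [1, 4]
Compare 16 vs 13: take 13 from right. Merged: [1, 4, 13]
Compare 16 vs 21: take 16 from left. Merged: [1, 4, 13, 16]
Compare 20 vs 21: take 20 from left. Merged: [1, 4, 13, 16, 20]
Compare 23 vs 21: take 21 from right. Merged: [1, 4, 13, 16, 20, 21]
Compare 23 vs 22: take 22 from right. Merged: [1, 4, 13, 16, 20, 21, 22]
Append remaining from left: [23]. Merged: [1, 4, 13, 16, 20, 21, 22, 23]

Final merged array: [1, 4, 13, 16, 20, 21, 22, 23]
Total comparisons: 7

The merged array is [1, 4, 13, 16, 20, 21, 22, 23], requiring 7 comparisons. The merge step runs in O(n) time where n is the total number of elements.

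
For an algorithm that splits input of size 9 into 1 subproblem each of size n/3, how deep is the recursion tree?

For divide and conquer with division factor 3:

Problem sizes at each level:
Level 0: 9
Level 1: 3
Level 2: 1

The root is level 0 and the size-1 base case is level 2 (the tree spans levels 0 through 2, i.e. 3 levels counting the root), so the depth is the number of divisions: log_3(9) = 2

The recursion tree depth is log_3(9) = 2. At each level, the problem size is divided by 3, so it takes 2 divisions to reduce to a base case of size 1. The algorithm makes 1 recursive call at each level.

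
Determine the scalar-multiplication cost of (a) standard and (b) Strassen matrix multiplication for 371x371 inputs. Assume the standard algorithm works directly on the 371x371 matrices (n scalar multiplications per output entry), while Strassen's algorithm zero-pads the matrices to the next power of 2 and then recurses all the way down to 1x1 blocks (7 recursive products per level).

Matrix multiplication for 371x371 matrices:

Strassen's algorithm requires power-of-2 dimensions. Pad 371x371 to 512x512 (next power of 2).

Standard algorithm: 371^3 = 51064811 multiplications
Strassen's algorithm: 7^(log2(512)) = 7^9 = 40353607 multiplications
Savings: 51064811 - 40353607 = 10711204 multiplications

Standard: 51064811 multiplications (371^3). Strassen: 40353607 multiplications (7^9, after padding to 512x512). Strassen reduces 8 recursive multiplications to 7 at each level.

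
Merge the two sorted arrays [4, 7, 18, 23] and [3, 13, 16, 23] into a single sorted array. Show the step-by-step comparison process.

Merging process:

Compare 4 vs 3: take 3 from right. Merged: [3]
Compare 4 vs 13: take 4 from left. Merged: [3, 4]
Compare 7 vs 13: take 7 from left. Merged: [3, 4, 7]
Compare 18 vs 13: take 13 from right. Merged: [3, 4, 7, 13]
Compare 18 vs 16: take 16 from right. Merged: [3, 4, 7, 13, 16]
Compare 18 vs 23: take 18 from left. Merged: [3, 4, 7, 13, 16, 18]
Compare 23 vs 23: take 23 from left. Merged: [3, 4, 7, 13, 16, 18, 23]
Append remaining from right: [23]. Merged: [3, 4, 7, 13, 16, 18, 23, 23]

Final merged array: [3, 4, 7, 13, 16, 18, 23, 23]
Total comparisons: 7

The merged array is [3, 4, 7, 13, 16, 18, 23, 23], requiring 7 comparisons. The merge step runs in O(n) time where n is the total number of elements.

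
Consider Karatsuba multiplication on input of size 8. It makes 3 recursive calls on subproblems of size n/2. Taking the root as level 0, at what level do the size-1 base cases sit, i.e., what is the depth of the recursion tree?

For divide and conquer with division factor 2:

Problem sizes at each level:
Level 0: 8
Level 1: 4
Level 2: 2
Level 3: 1

The root is level 0 and the size-1 base case is level 3 (the tree spans levels 0 through 3, i.e. 4 levels counting the root), so the depth is the number of divisions: log_2(8) = 3

The recursion tree depth is log_2(8) = 3. At each level, the problem size is divided by 2, so it takes 3 divisions to reduce to a base case of size 1. The algorithm makes 3 recursive calls at each level.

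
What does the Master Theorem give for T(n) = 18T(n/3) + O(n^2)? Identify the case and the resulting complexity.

Master Theorem for T(n) = 18T(n/3) + O(n^2):

a = 18, b = 3, c = 2
log_b(a) = log_3(18) = 2.6309

Case 1: c = 2 < log_3(18) = 2.6309
T(n) = O(n^(log_3 18))

For T(n) = 18T(n/3) + O(n^2): log_3(18) = 2.6309. This is Case 1 of the Master Theorem (c < log_b(a), work dominated by leaves), giving O(n^(log_3 18)).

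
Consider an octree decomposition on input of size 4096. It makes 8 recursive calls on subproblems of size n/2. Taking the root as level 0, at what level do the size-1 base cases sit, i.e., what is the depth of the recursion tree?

For divide and conquer with division factor 2:

Problem sizes at each level:
Level 0: 4096
Level 1: 2048
Level 2: 1024
Level 3: 512
Level 4: 256
Level 5: 128
Level 6: 64
Level 7: 32
Level 8: 16
Level 9: 8
Level 10: 4
Level 11: 2
Level 12: 1

The root is level 0 and the size-1 base case is level 12 (the tree spans levels 0 through 12, i.e. 13 levels counting the root), so the depth is the number of divisions: log_2(4096) = 12

The recursion tree depth is log_2(4096) = 12. At each level, the problem size is divided by 2, so it takes 12 divisions to reduce to a base case of size 1. The algorithm makes 8 recursive calls at each level.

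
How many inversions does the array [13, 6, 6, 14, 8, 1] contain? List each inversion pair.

Finding inversions in [13, 6, 6, 14, 8, 1]:

(0, 1): arr[0]=13 > arr[1]=6
(0, 2): arr[0]=13 > arr[2]=6
(0, 4): arr[0]=13 > arr[4]=8
(0, 5): arr[0]=13 > arr[5]=1
(1, 5): arr[1]=6 > arr[5]=1
(2, 5): arr[2]=6 > arr[5]=1
(3, 4): arr[3]=14 > arr[4]=8
(3, 5): arr[3]=14 > arr[5]=1
(4, 5): arr[4]=8 > arr[5]=1

Total inversions: 9

The array has 9 inversion(s): (0,1), (0,2), (0,4), (0,5), (1,5), (2,5), (3,4), (3,5), (4,5). Each pair (i,j) satisfies i < j and arr[i] > arr[j].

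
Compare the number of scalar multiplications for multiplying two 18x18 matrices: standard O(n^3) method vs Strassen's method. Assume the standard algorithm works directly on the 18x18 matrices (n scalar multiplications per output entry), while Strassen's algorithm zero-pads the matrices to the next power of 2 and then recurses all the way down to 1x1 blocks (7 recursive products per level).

Matrix multiplication for 18x18 matrices:

Strassen's algorithm requires power-of-2 dimensions. Pad 18x18 to 32x32 (next power of 2).

Standard algorithm: 18^3 = 5832 multiplications
Strassen's algorithm: 7^(log2(32)) = 7^5 = 16807 multiplications
Difference: 5832 - 16807 = -10975 (Strassen uses MORE here due to padding overhead — for small or just-over-power-of-2 n, padding can outweigh the per-level savings)

Standard: 5832 multiplications (18^3). Strassen: 16807 multiplications (7^5, after padding to 32x32). Strassen reduces 8 recursive multiplications to 7 at each level.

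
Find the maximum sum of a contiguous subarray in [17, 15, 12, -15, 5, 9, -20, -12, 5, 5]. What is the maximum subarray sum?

Using Kadane's algorithm on [17, 15, 12, -15, 5, 9, -20, -12, 5, 5]:

Scanning through the array:
Position 1 (value 15): max_ending_here = 32, max_so_far = 32
Position 2 (value 12): max_ending_here = 44, max_so_far = 44
Position 3 (value -15): max_ending_here = 29, max_so_far = 44
Position 4 (value 5): max_ending_here = 34, max_so_far = 44
Position 5 (value 9): max_ending_here = 43, max_so_far = 44
Position 6 (value -20): max_ending_here = 23, max_so_far = 44
Position 7 (value -12): max_ending_here = 11, max_so_far = 44
Position 8 (value 5): max_ending_here = 16, max_so_far = 44
Position 9 (value 5): max_ending_here = 21, max_so_far = 44

Maximum subarray: [17, 15, 12]
Maximum sum: 44

The maximum subarray is [17, 15, 12] with sum 44. This subarray runs from index 0 to index 2.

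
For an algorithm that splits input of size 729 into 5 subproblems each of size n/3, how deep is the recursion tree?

For divide and conquer with division factor 3:

Problem sizes at each level:
Level 0: 729
Level 1: 243
Level 2: 81
Level 3: 27
Level 4: 9
Level 5: 3
Level 6: 1

The root is level 0 and the size-1 base case is level 6 (the tree spans levels 0 through 6, i.e. 7 levels counting the root), so the depth is the number of divisions: log_3(729) = 6

The recursion tree depth is log_3(729) = 6. At each level, the problem size is divided by 3, so it takes 6 divisions to reduce to a base case of size 1. The algorithm makes 5 recursive calls at each level.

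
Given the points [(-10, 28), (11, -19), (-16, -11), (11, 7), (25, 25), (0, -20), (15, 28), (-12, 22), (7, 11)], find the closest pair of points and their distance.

Computing all pairwise distances among 9 points:

d((-10, 28), (11, -19)) = 51.4782
d((-10, 28), (-16, -11)) = 39.4588
d((-10, 28), (11, 7)) = 29.6985
d((-10, 28), (25, 25)) = 35.1283
d((-10, 28), (0, -20)) = 49.0306
d((-10, 28), (15, 28)) = 25.0
d((-10, 28), (-12, 22)) = 6.3246
d((-10, 28), (7, 11)) = 24.0416
d((11, -19), (-16, -11)) = 28.1603
d((11, -19), (11, 7)) = 26.0
d((11, -19), (25, 25)) = 46.1736
d((11, -19), (0, -20)) = 11.0454
d((11, -19), (15, 28)) = 47.1699
d((11, -19), (-12, 22)) = 47.0106
d((11, -19), (7, 11)) = 30.2655
d((-16, -11), (11, 7)) = 32.45
d((-16, -11), (25, 25)) = 54.5619
d((-16, -11), (0, -20)) = 18.3576
d((-16, -11), (15, 28)) = 49.8197
d((-16, -11), (-12, 22)) = 33.2415
d((-16, -11), (7, 11)) = 31.8277
d((11, 7), (25, 25)) = 22.8035
d((11, 7), (0, -20)) = 29.1548
d((11, 7), (15, 28)) = 21.3776
d((11, 7), (-12, 22)) = 27.4591
d((11, 7), (7, 11)) = 5.6569 <-- minimum
d((25, 25), (0, -20)) = 51.4782
d((25, 25), (15, 28)) = 10.4403
d((25, 25), (-12, 22)) = 37.1214
d((25, 25), (7, 11)) = 22.8035
d((0, -20), (15, 28)) = 50.2892
d((0, -20), (-12, 22)) = 43.6807
d((0, -20), (7, 11)) = 31.7805
d((15, 28), (-12, 22)) = 27.6586
d((15, 28), (7, 11)) = 18.7883
d((-12, 22), (7, 11)) = 21.9545

Closest pair: (11, 7) and (7, 11) with distance 5.6569

The closest pair is (11, 7) and (7, 11) with Euclidean distance 5.6569. For 9 points, brute-force pairwise comparison is shown above. For large n, the divide-and-conquer algorithm (sort by x, recurse on halves, check the dividing strip) achieves O(n log n).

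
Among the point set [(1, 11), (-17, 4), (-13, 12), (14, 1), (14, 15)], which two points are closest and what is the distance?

Computing all pairwise distances among 5 points:

d((1, 11), (-17, 4)) = 19.3132
d((1, 11), (-13, 12)) = 14.0357
d((1, 11), (14, 1)) = 16.4012
d((1, 11), (14, 15)) = 13.6015
d((-17, 4), (-13, 12)) = 8.9443 <-- minimum
d((-17, 4), (14, 1)) = 31.1448
d((-17, 4), (14, 15)) = 32.8938
d((-13, 12), (14, 1)) = 29.1548
d((-13, 12), (14, 15)) = 27.1662
d((14, 1), (14, 15)) = 14.0

Closest pair: (-17, 4) and (-13, 12) with distance 8.9443

The closest pair is (-17, 4) and (-13, 12) with Euclidean distance 8.9443. For 5 points, brute-force pairwise comparison is shown above. For large n, the divide-and-conquer algorithm (sort by x, recurse on halves, check the dividing strip) achieves O(n log n).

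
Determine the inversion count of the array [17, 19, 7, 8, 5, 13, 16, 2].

Finding inversions in [17, 19, 7, 8, 5, 13, 16, 2]:

(0, 2): arr[0]=17 > arr[2]=7
(0, 3): arr[0]=17 > arr[3]=8
(0, 4): arr[0]=17 > arr[4]=5
(0, 5): arr[0]=17 > arr[5]=13
(0, 6): arr[0]=17 > arr[6]=16
(0, 7): arr[0]=17 > arr[7]=2
(1, 2): arr[1]=19 > arr[2]=7
(1, 3): arr[1]=19 > arr[3]=8
(1, 4): arr[1]=19 > arr[4]=5
(1, 5): arr[1]=19 > arr[5]=13
(1, 6): arr[1]=19 > arr[6]=16
(1, 7): arr[1]=19 > arr[7]=2
(2, 4): arr[2]=7 > arr[4]=5
(2, 7): arr[2]=7 > arr[7]=2
(3, 4): arr[3]=8 > arr[4]=5
(3, 7): arr[3]=8 > arr[7]=2
(4, 7): arr[4]=5 > arr[7]=2
(5, 7): arr[5]=13 > arr[7]=2
(6, 7): arr[6]=16 > arr[7]=2

Total inversions: 19

The array has 19 inversion(s): (0,2), (0,3), (0,4), (0,5), (0,6), (0,7), (1,2), (1,3), (1,4), (1,5), (1,6), (1,7), (2,4), (2,7), (3,4), (3,7), (4,7), (5,7), (6,7). Each pair (i,j) satisfies i < j and arr[i] > arr[j].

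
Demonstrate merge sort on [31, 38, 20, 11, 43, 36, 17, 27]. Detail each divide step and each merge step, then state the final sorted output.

Merge sort trace:

Split: [31, 38, 20, 11, 43, 36, 17, 27] -> [31, 38, 20, 11] and [43, 36, 17, 27]
  Split: [31, 38, 20, 11] -> [31, 38] and [20, 11]
    Split: [31, 38] -> [31] and [38]
    Merge: [31] + [38] -> [31, 38]
    Split: [20, 11] -> [20] and [11]
    Merge: [20] + [11] -> [11, 20]
  Merge: [31, 38] + [11, 20] -> [11, 20, 31, 38]
  Split: [43, 36, 17, 27] -> [43, 36] and [17, 27]
    Split: [43, 36] -> [43] and [36]
    Merge: [43] + [36] -> [36, 43]
    Split: [17, 27] -> [17] and [27]
    Merge: [17] + [27] -> [17, 27]
  Merge: [36, 43] + [17, 27] -> [17, 27, 36, 43]
Merge: [11, 20, 31, 38] + [17, 27, 36, 43] -> [11, 17, 20, 27, 31, 36, 38, 43]

Final sorted array: [11, 17, 20, 27, 31, 36, 38, 43]

The merge sort proceeds by recursively splitting the array and merging sorted halves.
After all merges, the sorted array is [11, 17, 20, 27, 31, 36, 38, 43].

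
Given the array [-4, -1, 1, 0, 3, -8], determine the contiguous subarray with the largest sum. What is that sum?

Using Kadane's algorithm on [-4, -1, 1, 0, 3, -8]:

Scanning through the array:
Position 1 (value -1): max_ending_here = -1, max_so_far = -1
Position 2 (value 1): max_ending_here = 1, max_so_far = 1
Position 3 (value 0): max_ending_here = 1, max_so_far = 1
Position 4 (value 3): max_ending_here = 4, max_so_far = 4
Position 5 (value -8): max_ending_here = -4, max_so_far = 4

Maximum subarray: [1, 0, 3]
Maximum sum: 4

The maximum subarray is [1, 0, 3] with sum 4. This subarray runs from index 2 to index 4.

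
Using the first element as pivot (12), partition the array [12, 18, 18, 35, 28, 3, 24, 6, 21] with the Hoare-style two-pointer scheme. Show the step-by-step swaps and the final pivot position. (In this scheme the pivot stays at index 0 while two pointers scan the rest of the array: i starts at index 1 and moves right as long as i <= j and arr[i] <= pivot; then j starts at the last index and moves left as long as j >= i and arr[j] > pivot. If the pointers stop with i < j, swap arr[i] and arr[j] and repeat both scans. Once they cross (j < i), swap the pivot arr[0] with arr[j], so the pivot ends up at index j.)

Hoare-style two-pointer partition with pivot = 12:

Initial array: [12, 18, 18, 35, 28, 3, 24, 6, 21]

Pointers start at i = 1, j = 8.
i stops at index 1 (arr[1]=18 > 12), j stops at index 7 (arr[7]=6 <= 12): swap arr[1] and arr[7], array becomes [12, 6, 18, 35, 28, 3, 24, 18, 21]
i stops at index 2 (arr[2]=18 > 12), j stops at index 5 (arr[5]=3 <= 12): swap arr[2] and arr[5], array becomes [12, 6, 3, 35, 28, 18, 24, 18, 21]
i ends at 3, j ends at 2: the pointers have crossed (j < i), so scanning stops.

Swap pivot arr[0] with arr[2] to place pivot at position 2: [3, 6, 12, 35, 28, 18, 24, 18, 21]
Pivot position: 2

After partitioning with pivot 12, the array becomes [3, 6, 12, 35, 28, 18, 24, 18, 21]. The pivot is placed at index 2. All elements to the left of the pivot are <= 12, and all elements to the right are > 12.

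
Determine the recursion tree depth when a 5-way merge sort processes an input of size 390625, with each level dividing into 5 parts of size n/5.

For divide and conquer with division factor 5:

Problem sizes at each level:
Level 0: 390625
Level 1: 78125
Level 2: 15625
Level 3: 3125
Level 4: 625
Level 5: 125
Level 6: 25
Level 7: 5
Level 8: 1

The root is level 0 and the size-1 base case is level 8 (the tree spans levels 0 through 8, i.e. 9 levels counting the root), so the depth is the number of divisions: log_5(390625) = 8

The recursion tree depth is log_5(390625) = 8. At each level, the problem size is divided by 5, so it takes 8 divisions to reduce to a base case of size 1. The algorithm makes 5 recursive calls at each level.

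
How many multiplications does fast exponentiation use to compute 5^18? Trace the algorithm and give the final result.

Computing 5^18 by squaring (build up from 5^1; each line after the first costs one multiplication):

5^1 = 5
5^2 = (5^1)^2 = 5^2 = 25
5^4 = (5^2)^2 = 25^2 = 625
5^8 = (5^4)^2 = 625^2 = 390625
5^9 = 5 * 5^8 = 5 * 390625 = 1953125
5^18 = (5^9)^2 = 1953125^2 = 3814697265625

Result: 3814697265625
Multiplications needed: 5 (5 lines after 5^1)

5^18 = 3814697265625. Using exponentiation by squaring, this requires 5 multiplications. The key idea: if the exponent is even, square the half-power; if odd, multiply by the base once.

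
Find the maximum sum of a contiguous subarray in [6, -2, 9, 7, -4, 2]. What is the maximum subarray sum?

Using Kadane's algorithm on [6, -2, 9, 7, -4, 2]:

Scanning through the array:
Position 1 (value -2): max_ending_here = 4, max_so_far = 6
Position 2 (value 9): max_ending_here = 13, max_so_far = 13
Position 3 (value 7): max_ending_here = 20, max_so_far = 20
Position 4 (value -4): max_ending_here = 16, max_so_far = 20
Position 5 (value 2): max_ending_here = 18, max_so_far = 20

Maximum subarray: [6, -2, 9, 7]
Maximum sum: 20

The maximum subarray is [6, -2, 9, 7] with sum 20. This subarray runs from index 0 to index 3.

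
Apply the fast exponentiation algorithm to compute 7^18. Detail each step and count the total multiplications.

Computing 7^18 by squaring (build up from 7^1; each line after the first costs one multiplication):

7^1 = 7
7^2 = (7^1)^2 = 7^2 = 49
7^4 = (7^2)^2 = 49^2 = 2401
7^8 = (7^4)^2 = 2401^2 = 5764801
7^9 = 7 * 7^8 = 7 * 5764801 = 40353607
7^18 = (7^9)^2 = 40353607^2 = 1628413597910449

Result: 1628413597910449
Multiplications needed: 5 (5 lines after 7^1)

7^18 = 1628413597910449. Using exponentiation by squaring, this requires 5 multiplications. The key idea: if the exponent is even, square the half-power; if odd, multiply by the base once.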